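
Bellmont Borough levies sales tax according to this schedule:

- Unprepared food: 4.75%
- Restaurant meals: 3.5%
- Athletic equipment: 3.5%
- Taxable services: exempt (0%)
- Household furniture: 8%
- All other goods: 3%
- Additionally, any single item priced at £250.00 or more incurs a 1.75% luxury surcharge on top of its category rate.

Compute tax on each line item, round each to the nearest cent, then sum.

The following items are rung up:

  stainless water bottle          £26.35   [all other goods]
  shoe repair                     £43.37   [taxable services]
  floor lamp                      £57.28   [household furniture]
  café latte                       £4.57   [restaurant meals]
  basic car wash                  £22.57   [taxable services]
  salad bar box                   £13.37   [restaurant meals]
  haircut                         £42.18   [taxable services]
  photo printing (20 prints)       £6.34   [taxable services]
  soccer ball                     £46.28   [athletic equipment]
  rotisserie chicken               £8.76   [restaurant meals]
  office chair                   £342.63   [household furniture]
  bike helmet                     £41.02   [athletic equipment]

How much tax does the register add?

Stainless water bottle £26.35: all other goods → 3% → £0.79
Shoe repair £43.37: taxable services → 0% → £0.00
Floor lamp £57.28: household furniture → 8% → £4.58
Café latte £4.57: restaurant meals → 3.5% → £0.16
Basic car wash £22.57: taxable services → 0% → £0.00
Salad bar box £13.37: restaurant meals → 3.5% → £0.47
Haircut £42.18: taxable services → 0% → £0.00
Photo printing (20 prints) £6.34: taxable services → 0% → £0.00
Soccer ball £46.28: athletic equipment → 3.5% → £1.62
Rotisserie chicken £8.76: restaurant meals → 3.5% → £0.31
Office chair £342.63: household furniture → 8% + 1.75% surcharge = 9.75% → £33.41
Bike helmet £41.02: athletic equipment → 3.5% → £1.44
Total tax = £0.79 + £4.58 + £0.16 + £0.47 + £1.62 + £0.31 + £33.41 + £1.44 = £42.78

£42.78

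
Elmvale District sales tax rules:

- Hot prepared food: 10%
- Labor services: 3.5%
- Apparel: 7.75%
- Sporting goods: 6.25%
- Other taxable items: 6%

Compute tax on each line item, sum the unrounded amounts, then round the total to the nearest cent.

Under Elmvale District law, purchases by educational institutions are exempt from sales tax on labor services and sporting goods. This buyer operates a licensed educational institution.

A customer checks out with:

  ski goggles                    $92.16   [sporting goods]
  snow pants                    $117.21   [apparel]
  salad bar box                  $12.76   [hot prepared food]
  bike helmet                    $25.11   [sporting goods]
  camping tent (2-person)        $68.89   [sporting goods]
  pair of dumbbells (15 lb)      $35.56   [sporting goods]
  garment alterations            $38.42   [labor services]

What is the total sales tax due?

$10.36

Ski goggles $92.16: sporting goods, buyer-exempt → 0% → $0.00
Snow pants $117.21: apparel → 7.75% → $9.083775
Salad bar box $12.76: hot prepared food → 10% → $1.276
Bike helmet $25.11: sporting goods, buyer-exempt → 0% → $0.00
Camping tent (2-person) $68.89: sporting goods, buyer-exempt → 0% → $0.00
Pair of dumbbells (15 lb) $35.56: sporting goods, buyer-exempt → 0% → $0.00
Garment alterations $38.42: labor services, buyer-exempt → 0% → $0.00
Unrounded tax sum = $10.359775 → $10.36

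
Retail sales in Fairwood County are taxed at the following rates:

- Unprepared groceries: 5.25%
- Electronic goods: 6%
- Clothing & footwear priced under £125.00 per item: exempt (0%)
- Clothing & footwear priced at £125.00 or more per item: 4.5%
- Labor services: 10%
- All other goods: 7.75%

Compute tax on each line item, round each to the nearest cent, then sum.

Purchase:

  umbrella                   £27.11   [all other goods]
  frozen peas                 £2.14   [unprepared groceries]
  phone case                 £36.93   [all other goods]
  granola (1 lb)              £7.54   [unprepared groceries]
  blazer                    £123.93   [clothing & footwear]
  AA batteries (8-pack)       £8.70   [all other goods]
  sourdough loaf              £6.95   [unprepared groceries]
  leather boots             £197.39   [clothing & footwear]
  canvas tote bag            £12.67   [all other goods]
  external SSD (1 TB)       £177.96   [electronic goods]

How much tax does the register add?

£27.04

Umbrella £27.11: all other goods → 7.75% → £2.10
Frozen peas £2.14: unprepared groceries → 5.25% → £0.11
Phone case £36.93: all other goods → 7.75% → £2.86
Granola (1 lb) £7.54: unprepared groceries → 5.25% → £0.40
Blazer £123.93: clothing & footwear, under £125.00 → 0% → £0.00
AA batteries (8-pack) £8.70: all other goods → 7.75% → £0.67
Sourdough loaf £6.95: unprepared groceries → 5.25% → £0.36
Leather boots £197.39: clothing & footwear, £125.00 or more → 4.5% → £8.88
Canvas tote bag £12.67: all other goods → 7.75% → £0.98
External SSD (1 TB) £177.96: electronic goods → 6% → £10.68
Total tax = £2.10 + £0.11 + £2.86 + £0.40 + £0.67 + £0.36 + £8.88 + £0.98 + £10.68 = £27.04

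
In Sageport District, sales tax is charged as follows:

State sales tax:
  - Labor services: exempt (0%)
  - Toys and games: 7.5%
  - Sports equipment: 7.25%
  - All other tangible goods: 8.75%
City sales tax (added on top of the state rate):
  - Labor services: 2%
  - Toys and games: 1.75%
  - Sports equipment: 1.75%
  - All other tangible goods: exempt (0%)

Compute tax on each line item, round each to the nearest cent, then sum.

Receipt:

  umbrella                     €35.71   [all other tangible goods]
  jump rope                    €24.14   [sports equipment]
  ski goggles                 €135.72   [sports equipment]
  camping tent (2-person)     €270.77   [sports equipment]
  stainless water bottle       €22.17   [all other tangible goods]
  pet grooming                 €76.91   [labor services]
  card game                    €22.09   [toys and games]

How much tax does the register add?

€47.39

Umbrella €35.71: all other tangible goods → 8.75% + 0% city = 8.75% → €3.12
Jump rope €24.14: sports equipment → 7.25% + 1.75% city = 9% → €2.17
Ski goggles €135.72: sports equipment → 7.25% + 1.75% city = 9% → €12.21
Camping tent (2-person) €270.77: sports equipment → 7.25% + 1.75% city = 9% → €24.37
Stainless water bottle €22.17: all other tangible goods → 8.75% + 0% city = 8.75% → €1.94
Pet grooming €76.91: labor services → 0% + 2% city = 2% → €1.54
Card game €22.09: toys and games → 7.5% + 1.75% city = 9.25% → €2.04
Total tax = €3.12 + €2.17 + €12.21 + €24.37 + €1.94 + €1.54 + €2.04 = €47.39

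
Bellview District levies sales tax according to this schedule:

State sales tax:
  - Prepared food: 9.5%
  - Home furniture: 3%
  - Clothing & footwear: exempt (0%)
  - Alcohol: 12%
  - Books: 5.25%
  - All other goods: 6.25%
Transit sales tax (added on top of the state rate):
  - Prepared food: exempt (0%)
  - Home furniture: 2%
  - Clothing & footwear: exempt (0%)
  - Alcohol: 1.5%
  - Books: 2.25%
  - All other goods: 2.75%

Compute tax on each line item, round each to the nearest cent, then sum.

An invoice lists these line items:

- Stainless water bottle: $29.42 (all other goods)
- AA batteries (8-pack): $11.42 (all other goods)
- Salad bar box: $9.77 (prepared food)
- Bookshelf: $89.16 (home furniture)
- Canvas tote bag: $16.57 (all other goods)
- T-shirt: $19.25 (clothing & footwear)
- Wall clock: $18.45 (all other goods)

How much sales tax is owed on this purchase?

Stainless water bottle $29.42: all other goods → 6.25% + 2.75% transit = 9% → $2.65
AA batteries (8-pack) $11.42: all other goods → 6.25% + 2.75% transit = 9% → $1.03
Salad bar box $9.77: prepared food → 9.5% + 0% transit = 9.5% → $0.93
Bookshelf $89.16: home furniture → 3% + 2% transit = 5% → $4.46
Canvas tote bag $16.57: all other goods → 6.25% + 2.75% transit = 9% → $1.49
T-shirt $19.25: clothing & footwear → 0% + 0% transit = 0% → $0.00
Wall clock $18.45: all other goods → 6.25% + 2.75% transit = 9% → $1.66
Total tax = $2.65 + $1.03 + $0.93 + $4.46 + $1.49 + $1.66 = $12.22

$12.22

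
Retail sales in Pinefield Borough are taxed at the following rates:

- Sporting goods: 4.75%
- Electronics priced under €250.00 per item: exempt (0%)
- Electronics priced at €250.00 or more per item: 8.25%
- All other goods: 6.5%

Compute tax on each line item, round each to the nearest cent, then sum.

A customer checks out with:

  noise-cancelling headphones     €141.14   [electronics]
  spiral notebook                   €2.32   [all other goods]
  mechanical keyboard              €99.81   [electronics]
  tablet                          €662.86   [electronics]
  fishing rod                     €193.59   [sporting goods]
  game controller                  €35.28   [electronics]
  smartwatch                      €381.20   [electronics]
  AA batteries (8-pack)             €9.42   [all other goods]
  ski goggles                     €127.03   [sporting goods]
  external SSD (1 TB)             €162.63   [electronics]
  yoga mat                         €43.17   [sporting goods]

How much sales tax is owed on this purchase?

€104.18

Noise-cancelling headphones €141.14: electronics, under €250.00 → 0% → €0.00
Spiral notebook €2.32: all other goods → 6.5% → €0.15
Mechanical keyboard €99.81: electronics, under €250.00 → 0% → €0.00
Tablet €662.86: electronics, €250.00 or more → 8.25% → €54.69
Fishing rod €193.59: sporting goods → 4.75% → €9.20
Game controller €35.28: electronics, under €250.00 → 0% → €0.00
Smartwatch €381.20: electronics, €250.00 or more → 8.25% → €31.45
AA batteries (8-pack) €9.42: all other goods → 6.5% → €0.61
Ski goggles €127.03: sporting goods → 4.75% → €6.03
External SSD (1 TB) €162.63: electronics, under €250.00 → 0% → €0.00
Yoga mat €43.17: sporting goods → 4.75% → €2.05
Total tax = €0.15 + €54.69 + €9.20 + €31.45 + €0.61 + €6.03 + €2.05 = €104.18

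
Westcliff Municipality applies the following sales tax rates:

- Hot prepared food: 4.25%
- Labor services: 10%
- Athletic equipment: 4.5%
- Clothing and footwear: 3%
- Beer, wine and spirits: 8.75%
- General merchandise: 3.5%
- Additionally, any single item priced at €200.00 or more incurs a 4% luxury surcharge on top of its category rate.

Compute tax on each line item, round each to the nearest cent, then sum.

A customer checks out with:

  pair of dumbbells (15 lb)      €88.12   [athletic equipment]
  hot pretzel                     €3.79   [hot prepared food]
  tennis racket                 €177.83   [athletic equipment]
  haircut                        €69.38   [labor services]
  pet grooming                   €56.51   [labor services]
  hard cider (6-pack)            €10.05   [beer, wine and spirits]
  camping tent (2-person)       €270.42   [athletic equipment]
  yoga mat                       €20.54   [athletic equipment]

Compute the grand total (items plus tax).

Pair of dumbbells (15 lb) €88.12: athletic equipment → 4.5% → €3.97
Hot pretzel €3.79: hot prepared food → 4.25% → €0.16
Tennis racket €177.83: athletic equipment → 4.5% → €8.00
Haircut €69.38: labor services → 10% → €6.94
Pet grooming €56.51: labor services → 10% → €5.65
Hard cider (6-pack) €10.05: beer, wine and spirits → 8.75% → €0.88
Camping tent (2-person) €270.42: athletic equipment → 4.5% + 4% surcharge = 8.5% → €22.99
Yoga mat €20.54: athletic equipment → 4.5% → €0.92
Subtotal = €696.64; tax = €49.51; total due = €746.15

€746.15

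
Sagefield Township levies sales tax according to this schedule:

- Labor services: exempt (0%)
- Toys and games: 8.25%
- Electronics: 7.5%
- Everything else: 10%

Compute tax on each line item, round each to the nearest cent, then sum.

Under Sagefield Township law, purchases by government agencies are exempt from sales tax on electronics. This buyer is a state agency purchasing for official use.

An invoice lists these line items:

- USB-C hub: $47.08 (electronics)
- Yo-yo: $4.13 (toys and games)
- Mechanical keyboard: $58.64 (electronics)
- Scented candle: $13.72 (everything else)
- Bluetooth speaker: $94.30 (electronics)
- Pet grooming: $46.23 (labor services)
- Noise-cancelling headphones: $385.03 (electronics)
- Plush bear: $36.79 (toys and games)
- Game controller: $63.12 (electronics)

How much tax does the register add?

$4.75

USB-C hub $47.08: electronics, buyer-exempt → 0% → $0.00
Yo-yo $4.13: toys and games → 8.25% → $0.34
Mechanical keyboard $58.64: electronics, buyer-exempt → 0% → $0.00
Scented candle $13.72: everything else → 10% → $1.37
Bluetooth speaker $94.30: electronics, buyer-exempt → 0% → $0.00
Pet grooming $46.23: labor services → 0% → $0.00
Noise-cancelling headphones $385.03: electronics, buyer-exempt → 0% → $0.00
Plush bear $36.79: toys and games → 8.25% → $3.04
Game controller $63.12: electronics, buyer-exempt → 0% → $0.00
Total tax = $0.34 + $1.37 + $3.04 = $4.75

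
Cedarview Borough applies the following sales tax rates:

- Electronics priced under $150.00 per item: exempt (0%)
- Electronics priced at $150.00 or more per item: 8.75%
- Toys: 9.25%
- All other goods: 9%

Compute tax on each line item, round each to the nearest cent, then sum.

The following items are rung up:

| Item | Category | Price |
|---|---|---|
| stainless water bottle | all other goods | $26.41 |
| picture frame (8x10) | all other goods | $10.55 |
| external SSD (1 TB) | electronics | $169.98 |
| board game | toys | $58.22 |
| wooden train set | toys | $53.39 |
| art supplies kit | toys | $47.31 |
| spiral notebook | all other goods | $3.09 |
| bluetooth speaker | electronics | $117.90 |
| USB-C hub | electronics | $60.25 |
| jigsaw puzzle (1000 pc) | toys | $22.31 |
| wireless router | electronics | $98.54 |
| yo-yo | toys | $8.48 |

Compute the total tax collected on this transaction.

$36.03

Stainless water bottle $26.41: all other goods → 9% → $2.38
Picture frame (8x10) $10.55: all other goods → 9% → $0.95
External SSD (1 TB) $169.98: electronics, $150.00 or more → 8.75% → $14.87
Board game $58.22: toys → 9.25% → $5.39
Wooden train set $53.39: toys → 9.25% → $4.94
Art supplies kit $47.31: toys → 9.25% → $4.38
Spiral notebook $3.09: all other goods → 9% → $0.28
Bluetooth speaker $117.90: electronics, under $150.00 → 0% → $0.00
USB-C hub $60.25: electronics, under $150.00 → 0% → $0.00
Jigsaw puzzle (1000 pc) $22.31: toys → 9.25% → $2.06
Wireless router $98.54: electronics, under $150.00 → 0% → $0.00
Yo-yo $8.48: toys → 9.25% → $0.78
Total tax = $2.38 + $0.95 + $14.87 + $5.39 + $4.94 + $4.38 + $0.28 + $2.06 + $0.78 = $36.03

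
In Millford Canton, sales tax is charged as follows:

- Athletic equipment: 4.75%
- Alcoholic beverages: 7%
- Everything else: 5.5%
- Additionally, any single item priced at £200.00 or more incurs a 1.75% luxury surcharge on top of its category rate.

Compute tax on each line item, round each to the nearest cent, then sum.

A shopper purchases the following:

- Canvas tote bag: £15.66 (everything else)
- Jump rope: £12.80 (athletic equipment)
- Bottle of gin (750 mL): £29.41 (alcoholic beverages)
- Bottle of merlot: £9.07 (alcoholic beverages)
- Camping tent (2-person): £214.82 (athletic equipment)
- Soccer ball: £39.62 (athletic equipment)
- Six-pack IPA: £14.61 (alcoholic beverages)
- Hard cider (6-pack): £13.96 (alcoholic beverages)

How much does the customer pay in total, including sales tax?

Canvas tote bag £15.66: everything else → 5.5% → £0.86
Jump rope £12.80: athletic equipment → 4.75% → £0.61
Bottle of gin (750 mL) £29.41: alcoholic beverages → 7% → £2.06
Bottle of merlot £9.07: alcoholic beverages → 7% → £0.63
Camping tent (2-person) £214.82: athletic equipment → 4.75% + 1.75% surcharge = 6.5% → £13.96
Soccer ball £39.62: athletic equipment → 4.75% → £1.88
Six-pack IPA £14.61: alcoholic beverages → 7% → £1.02
Hard cider (6-pack) £13.96: alcoholic beverages → 7% → £0.98
Subtotal = £349.95; tax = £22.00; total due = £371.95

£371.95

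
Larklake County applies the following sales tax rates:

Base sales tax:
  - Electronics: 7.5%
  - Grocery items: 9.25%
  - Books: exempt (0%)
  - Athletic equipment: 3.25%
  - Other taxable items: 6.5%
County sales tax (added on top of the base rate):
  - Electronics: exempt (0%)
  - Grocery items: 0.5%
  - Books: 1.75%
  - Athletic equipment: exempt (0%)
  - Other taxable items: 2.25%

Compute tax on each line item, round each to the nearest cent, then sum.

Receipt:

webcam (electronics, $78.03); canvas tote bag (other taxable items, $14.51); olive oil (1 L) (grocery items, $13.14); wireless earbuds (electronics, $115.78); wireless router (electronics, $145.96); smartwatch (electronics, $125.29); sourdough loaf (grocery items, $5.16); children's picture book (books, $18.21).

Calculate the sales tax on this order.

Webcam $78.03: electronics → 7.5% + 0% county = 7.5% → $5.85
Canvas tote bag $14.51: other taxable items → 6.5% + 2.25% county = 8.75% → $1.27
Olive oil (1 L) $13.14: grocery items → 9.25% + 0.5% county = 9.75% → $1.28
Wireless earbuds $115.78: electronics → 7.5% + 0% county = 7.5% → $8.68
Wireless router $145.96: electronics → 7.5% + 0% county = 7.5% → $10.95
Smartwatch $125.29: electronics → 7.5% + 0% county = 7.5% → $9.40
Sourdough loaf $5.16: grocery items → 9.25% + 0.5% county = 9.75% → $0.50
Children's picture book $18.21: books → 0% + 1.75% county = 1.75% → $0.32
Total tax = $5.85 + $1.27 + $1.28 + $8.68 + $10.95 + $9.40 + $0.50 + $0.32 = $38.25

$38.25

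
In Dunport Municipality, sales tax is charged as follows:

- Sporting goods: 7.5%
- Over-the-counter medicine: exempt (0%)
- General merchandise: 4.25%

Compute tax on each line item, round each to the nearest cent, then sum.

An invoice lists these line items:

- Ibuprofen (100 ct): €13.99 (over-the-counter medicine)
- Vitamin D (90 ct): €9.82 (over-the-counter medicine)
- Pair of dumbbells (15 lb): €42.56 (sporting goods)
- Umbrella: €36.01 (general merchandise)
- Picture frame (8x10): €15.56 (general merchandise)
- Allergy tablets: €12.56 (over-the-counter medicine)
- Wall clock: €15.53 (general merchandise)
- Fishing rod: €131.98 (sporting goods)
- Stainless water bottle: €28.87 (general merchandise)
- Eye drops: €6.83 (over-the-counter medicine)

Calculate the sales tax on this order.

€17.17

Ibuprofen (100 ct) €13.99: over-the-counter medicine → 0% → €0.00
Vitamin D (90 ct) €9.82: over-the-counter medicine → 0% → €0.00
Pair of dumbbells (15 lb) €42.56: sporting goods → 7.5% → €3.19
Umbrella €36.01: general merchandise → 4.25% → €1.53
Picture frame (8x10) €15.56: general merchandise → 4.25% → €0.66
Allergy tablets €12.56: over-the-counter medicine → 0% → €0.00
Wall clock €15.53: general merchandise → 4.25% → €0.66
Fishing rod €131.98: sporting goods → 7.5% → €9.90
Stainless water bottle €28.87: general merchandise → 4.25% → €1.23
Eye drops €6.83: over-the-counter medicine → 0% → €0.00
Total tax = €3.19 + €1.53 + €0.66 + €0.66 + €9.90 + €1.23 = €17.17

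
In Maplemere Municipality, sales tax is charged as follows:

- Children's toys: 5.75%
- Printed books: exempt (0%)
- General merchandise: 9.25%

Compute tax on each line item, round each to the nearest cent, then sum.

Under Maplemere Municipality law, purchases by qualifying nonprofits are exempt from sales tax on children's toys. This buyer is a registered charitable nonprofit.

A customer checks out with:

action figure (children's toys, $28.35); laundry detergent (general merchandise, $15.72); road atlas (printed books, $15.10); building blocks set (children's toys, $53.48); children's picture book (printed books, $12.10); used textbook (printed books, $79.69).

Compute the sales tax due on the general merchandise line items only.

$1.45

Laundry detergent $15.72: general merchandise → 9.25% → $1.45
Tax on general merchandise = $1.45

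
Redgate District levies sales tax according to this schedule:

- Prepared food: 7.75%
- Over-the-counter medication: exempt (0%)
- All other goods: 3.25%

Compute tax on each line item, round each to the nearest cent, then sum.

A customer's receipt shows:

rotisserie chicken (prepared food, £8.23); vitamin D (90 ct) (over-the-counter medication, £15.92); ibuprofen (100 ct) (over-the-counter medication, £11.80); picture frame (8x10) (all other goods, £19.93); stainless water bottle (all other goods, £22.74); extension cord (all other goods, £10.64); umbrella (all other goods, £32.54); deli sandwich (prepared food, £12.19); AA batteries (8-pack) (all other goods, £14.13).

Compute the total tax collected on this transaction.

£4.84

Rotisserie chicken £8.23: prepared food → 7.75% → £0.64
Vitamin D (90 ct) £15.92: over-the-counter medication → 0% → £0.00
Ibuprofen (100 ct) £11.80: over-the-counter medication → 0% → £0.00
Picture frame (8x10) £19.93: all other goods → 3.25% → £0.65
Stainless water bottle £22.74: all other goods → 3.25% → £0.74
Extension cord £10.64: all other goods → 3.25% → £0.35
Umbrella £32.54: all other goods → 3.25% → £1.06
Deli sandwich £12.19: prepared food → 7.75% → £0.94
AA batteries (8-pack) £14.13: all other goods → 3.25% → £0.46
Total tax = £0.64 + £0.65 + £0.74 + £0.35 + £1.06 + £0.94 + £0.46 = £4.84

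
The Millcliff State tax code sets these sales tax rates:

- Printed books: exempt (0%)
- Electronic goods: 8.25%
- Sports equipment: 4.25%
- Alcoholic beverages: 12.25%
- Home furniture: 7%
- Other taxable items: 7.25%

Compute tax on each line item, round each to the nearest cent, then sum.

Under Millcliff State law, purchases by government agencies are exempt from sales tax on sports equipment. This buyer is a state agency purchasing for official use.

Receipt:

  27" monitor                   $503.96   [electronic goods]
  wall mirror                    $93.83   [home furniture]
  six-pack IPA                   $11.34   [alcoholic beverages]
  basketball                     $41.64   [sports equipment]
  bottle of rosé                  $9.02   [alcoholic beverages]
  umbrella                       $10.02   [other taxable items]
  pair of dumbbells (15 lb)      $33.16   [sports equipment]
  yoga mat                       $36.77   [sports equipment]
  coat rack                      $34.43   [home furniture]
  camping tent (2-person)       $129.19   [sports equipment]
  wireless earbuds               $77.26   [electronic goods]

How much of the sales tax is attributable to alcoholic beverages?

$2.49

Six-pack IPA $11.34: alcoholic beverages → 12.25% → $1.39
Bottle of rosé $9.02: alcoholic beverages → 12.25% → $1.10
Tax on alcoholic beverages = $1.39 + $1.10 = $2.49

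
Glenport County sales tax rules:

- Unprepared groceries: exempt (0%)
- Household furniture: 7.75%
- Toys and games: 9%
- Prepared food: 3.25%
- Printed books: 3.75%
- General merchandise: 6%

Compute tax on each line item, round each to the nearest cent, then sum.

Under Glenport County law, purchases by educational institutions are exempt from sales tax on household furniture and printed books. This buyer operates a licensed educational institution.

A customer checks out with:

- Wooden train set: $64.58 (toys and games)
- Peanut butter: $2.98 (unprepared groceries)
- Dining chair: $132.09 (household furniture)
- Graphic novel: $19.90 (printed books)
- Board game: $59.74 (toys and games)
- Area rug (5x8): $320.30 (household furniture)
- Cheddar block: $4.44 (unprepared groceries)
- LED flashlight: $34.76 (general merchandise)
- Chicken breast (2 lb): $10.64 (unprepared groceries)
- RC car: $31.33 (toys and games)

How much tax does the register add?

$16.10

Wooden train set $64.58: toys and games → 9% → $5.81
Peanut butter $2.98: unprepared groceries → 0% → $0.00
Dining chair $132.09: household furniture, buyer-exempt → 0% → $0.00
Graphic novel $19.90: printed books, buyer-exempt → 0% → $0.00
Board game $59.74: toys and games → 9% → $5.38
Area rug (5x8) $320.30: household furniture, buyer-exempt → 0% → $0.00
Cheddar block $4.44: unprepared groceries → 0% → $0.00
LED flashlight $34.76: general merchandise → 6% → $2.09
Chicken breast (2 lb) $10.64: unprepared groceries → 0% → $0.00
RC car $31.33: toys and games → 9% → $2.82
Total tax = $5.81 + $5.38 + $2.09 + $2.82 = $16.10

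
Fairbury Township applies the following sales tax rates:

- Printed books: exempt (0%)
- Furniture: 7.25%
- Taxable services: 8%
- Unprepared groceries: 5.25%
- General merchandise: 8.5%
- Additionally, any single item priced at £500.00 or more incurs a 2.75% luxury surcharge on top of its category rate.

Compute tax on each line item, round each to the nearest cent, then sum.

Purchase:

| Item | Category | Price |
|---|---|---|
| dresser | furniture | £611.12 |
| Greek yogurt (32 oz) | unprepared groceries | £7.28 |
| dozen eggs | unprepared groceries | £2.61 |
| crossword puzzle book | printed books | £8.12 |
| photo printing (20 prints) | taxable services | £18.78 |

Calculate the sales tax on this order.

Dresser £611.12: furniture → 7.25% + 2.75% surcharge = 10% → £61.11
Greek yogurt (32 oz) £7.28: unprepared groceries → 5.25% → £0.38
Dozen eggs £2.61: unprepared groceries → 5.25% → £0.14
Crossword puzzle book £8.12: printed books → 0% → £0.00
Photo printing (20 prints) £18.78: taxable services → 8% → £1.50
Total tax = £61.11 + £0.38 + £0.14 + £1.50 = £63.13

£63.13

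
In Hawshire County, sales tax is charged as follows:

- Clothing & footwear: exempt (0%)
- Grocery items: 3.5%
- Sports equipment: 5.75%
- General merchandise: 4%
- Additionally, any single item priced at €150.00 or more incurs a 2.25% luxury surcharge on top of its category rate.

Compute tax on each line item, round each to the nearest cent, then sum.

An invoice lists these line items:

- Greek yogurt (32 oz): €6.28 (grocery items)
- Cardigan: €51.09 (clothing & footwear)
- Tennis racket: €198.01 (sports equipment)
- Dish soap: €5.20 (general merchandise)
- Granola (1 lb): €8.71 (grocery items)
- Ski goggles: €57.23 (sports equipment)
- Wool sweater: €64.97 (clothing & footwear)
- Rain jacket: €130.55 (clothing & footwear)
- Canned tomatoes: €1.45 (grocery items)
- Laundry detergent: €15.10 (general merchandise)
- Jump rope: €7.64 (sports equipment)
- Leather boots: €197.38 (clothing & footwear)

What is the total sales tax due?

€25.39

Greek yogurt (32 oz) €6.28: grocery items → 3.5% → €0.22
Cardigan €51.09: clothing & footwear → 0% → €0.00
Tennis racket €198.01: sports equipment → 5.75% + 2.25% surcharge = 8% → €15.84
Dish soap €5.20: general merchandise → 4% → €0.21
Granola (1 lb) €8.71: grocery items → 3.5% → €0.30
Ski goggles €57.23: sports equipment → 5.75% → €3.29
Wool sweater €64.97: clothing & footwear → 0% → €0.00
Rain jacket €130.55: clothing & footwear → 0% → €0.00
Canned tomatoes €1.45: grocery items → 3.5% → €0.05
Laundry detergent €15.10: general merchandise → 4% → €0.60
Jump rope €7.64: sports equipment → 5.75% → €0.44
Leather boots €197.38: clothing & footwear → 0% + 2.25% surcharge = 2.25% → €4.44
Total tax = €0.22 + €15.84 + €0.21 + €0.30 + €3.29 + €0.05 + €0.60 + €0.44 + €4.44 = €25.39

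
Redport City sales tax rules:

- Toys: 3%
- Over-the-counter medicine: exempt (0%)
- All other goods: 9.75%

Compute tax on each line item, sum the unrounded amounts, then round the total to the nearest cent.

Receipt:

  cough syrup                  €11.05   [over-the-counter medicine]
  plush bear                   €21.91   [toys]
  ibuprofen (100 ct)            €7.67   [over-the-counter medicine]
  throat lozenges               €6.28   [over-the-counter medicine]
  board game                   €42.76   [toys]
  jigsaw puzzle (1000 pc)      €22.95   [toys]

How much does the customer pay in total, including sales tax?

€115.25

Cough syrup €11.05: over-the-counter medicine → 0% → €0.00
Plush bear €21.91: toys → 3% → €0.6573
Ibuprofen (100 ct) €7.67: over-the-counter medicine → 0% → €0.00
Throat lozenges €6.28: over-the-counter medicine → 0% → €0.00
Board game €42.76: toys → 3% → €1.2828
Jigsaw puzzle (1000 pc) €22.95: toys → 3% → €0.6885
Subtotal = €112.62; unrounded tax = €2.6286 → €2.63; total due = €115.25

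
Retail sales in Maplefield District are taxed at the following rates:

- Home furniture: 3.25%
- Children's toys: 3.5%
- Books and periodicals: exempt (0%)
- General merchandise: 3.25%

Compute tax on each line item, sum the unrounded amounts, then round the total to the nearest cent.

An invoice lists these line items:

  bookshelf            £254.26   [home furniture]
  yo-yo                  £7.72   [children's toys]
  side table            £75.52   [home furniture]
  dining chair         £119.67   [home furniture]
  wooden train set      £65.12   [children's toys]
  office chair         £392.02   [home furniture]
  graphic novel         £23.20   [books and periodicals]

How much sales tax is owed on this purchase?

Bookshelf £254.26: home furniture → 3.25% → £8.26345
Yo-yo £7.72: children's toys → 3.5% → £0.2702
Side table £75.52: home furniture → 3.25% → £2.4544
Dining chair £119.67: home furniture → 3.25% → £3.889275
Wooden train set £65.12: children's toys → 3.5% → £2.2792
Office chair £392.02: home furniture → 3.25% → £12.74065
Graphic novel £23.20: books and periodicals → 0% → £0.00
Unrounded tax sum = £29.897175 → £29.90

£29.90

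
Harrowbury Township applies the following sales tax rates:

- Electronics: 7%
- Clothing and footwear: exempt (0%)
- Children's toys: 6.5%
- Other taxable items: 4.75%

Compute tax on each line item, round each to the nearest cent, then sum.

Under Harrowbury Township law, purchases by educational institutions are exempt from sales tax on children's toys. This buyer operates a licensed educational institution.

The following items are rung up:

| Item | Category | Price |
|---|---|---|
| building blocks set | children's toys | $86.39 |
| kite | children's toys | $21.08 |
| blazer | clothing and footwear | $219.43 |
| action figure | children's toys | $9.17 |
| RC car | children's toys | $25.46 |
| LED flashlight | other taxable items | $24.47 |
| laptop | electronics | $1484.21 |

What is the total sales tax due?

$105.05

Building blocks set $86.39: children's toys, buyer-exempt → 0% → $0.00
Kite $21.08: children's toys, buyer-exempt → 0% → $0.00
Blazer $219.43: clothing and footwear → 0% → $0.00
Action figure $9.17: children's toys, buyer-exempt → 0% → $0.00
RC car $25.46: children's toys, buyer-exempt → 0% → $0.00
LED flashlight $24.47: other taxable items → 4.75% → $1.16
Laptop $1484.21: electronics → 7% → $103.89
Total tax = $1.16 + $103.89 = $105.05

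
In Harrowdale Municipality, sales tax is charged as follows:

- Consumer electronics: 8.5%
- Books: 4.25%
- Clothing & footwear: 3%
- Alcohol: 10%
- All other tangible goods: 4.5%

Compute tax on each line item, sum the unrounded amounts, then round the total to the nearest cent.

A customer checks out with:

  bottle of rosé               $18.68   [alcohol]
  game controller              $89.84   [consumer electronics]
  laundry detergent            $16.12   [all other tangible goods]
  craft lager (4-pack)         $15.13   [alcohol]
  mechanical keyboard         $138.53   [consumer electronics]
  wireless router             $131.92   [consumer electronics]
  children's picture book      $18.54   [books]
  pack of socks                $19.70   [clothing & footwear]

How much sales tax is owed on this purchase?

Bottle of rosé $18.68: alcohol → 10% → $1.868
Game controller $89.84: consumer electronics → 8.5% → $7.6364
Laundry detergent $16.12: all other tangible goods → 4.5% → $0.7254
Craft lager (4-pack) $15.13: alcohol → 10% → $1.513
Mechanical keyboard $138.53: consumer electronics → 8.5% → $11.77505
Wireless router $131.92: consumer electronics → 8.5% → $11.2132
Children's picture book $18.54: books → 4.25% → $0.78795
Pack of socks $19.70: clothing & footwear → 3% → $0.591
Unrounded tax sum = $36.11 → $36.11

$36.11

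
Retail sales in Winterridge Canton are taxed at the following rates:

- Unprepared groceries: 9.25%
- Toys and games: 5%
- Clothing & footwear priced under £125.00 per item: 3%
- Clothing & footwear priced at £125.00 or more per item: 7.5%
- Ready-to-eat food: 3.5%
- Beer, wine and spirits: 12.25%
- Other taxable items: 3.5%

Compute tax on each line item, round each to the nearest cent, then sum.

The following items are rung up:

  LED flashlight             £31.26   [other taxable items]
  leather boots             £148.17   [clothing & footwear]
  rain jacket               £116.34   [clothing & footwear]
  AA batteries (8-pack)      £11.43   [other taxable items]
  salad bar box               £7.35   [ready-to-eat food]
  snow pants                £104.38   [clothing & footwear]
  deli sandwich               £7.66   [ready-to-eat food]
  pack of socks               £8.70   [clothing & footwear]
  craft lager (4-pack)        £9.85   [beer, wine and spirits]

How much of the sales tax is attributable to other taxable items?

LED flashlight £31.26: other taxable items → 3.5% → £1.09
AA batteries (8-pack) £11.43: other taxable items → 3.5% → £0.40
Tax on other taxable items = £1.09 + £0.40 = £1.49

£1.49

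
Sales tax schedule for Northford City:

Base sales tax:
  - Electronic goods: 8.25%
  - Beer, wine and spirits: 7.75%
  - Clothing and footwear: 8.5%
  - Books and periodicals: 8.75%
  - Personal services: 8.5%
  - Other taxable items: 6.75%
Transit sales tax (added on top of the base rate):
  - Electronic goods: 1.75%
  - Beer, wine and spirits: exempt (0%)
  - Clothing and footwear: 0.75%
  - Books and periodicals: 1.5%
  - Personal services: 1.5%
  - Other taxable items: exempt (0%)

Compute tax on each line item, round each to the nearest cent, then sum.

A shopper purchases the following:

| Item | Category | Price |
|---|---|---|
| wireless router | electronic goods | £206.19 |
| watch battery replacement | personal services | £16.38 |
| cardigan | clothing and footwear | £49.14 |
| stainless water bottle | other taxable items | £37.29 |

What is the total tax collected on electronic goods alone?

£20.62

Wireless router £206.19: electronic goods → 8.25% + 1.75% transit = 10% → £20.62
Tax on electronic goods = £20.62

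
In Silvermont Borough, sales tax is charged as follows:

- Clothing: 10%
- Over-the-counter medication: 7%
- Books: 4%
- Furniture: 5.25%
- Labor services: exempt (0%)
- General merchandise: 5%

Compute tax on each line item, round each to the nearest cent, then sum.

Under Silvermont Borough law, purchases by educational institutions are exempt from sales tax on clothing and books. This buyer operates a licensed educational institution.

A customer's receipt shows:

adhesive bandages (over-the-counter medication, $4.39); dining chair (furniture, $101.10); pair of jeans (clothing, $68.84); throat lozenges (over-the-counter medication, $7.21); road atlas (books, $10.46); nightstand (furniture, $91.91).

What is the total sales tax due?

Adhesive bandages $4.39: over-the-counter medication → 7% → $0.31
Dining chair $101.10: furniture → 5.25% → $5.31
Pair of jeans $68.84: clothing, buyer-exempt → 0% → $0.00
Throat lozenges $7.21: over-the-counter medication → 7% → $0.50
Road atlas $10.46: books, buyer-exempt → 0% → $0.00
Nightstand $91.91: furniture → 5.25% → $4.83
Total tax = $0.31 + $5.31 + $0.50 + $4.83 = $10.95

$10.95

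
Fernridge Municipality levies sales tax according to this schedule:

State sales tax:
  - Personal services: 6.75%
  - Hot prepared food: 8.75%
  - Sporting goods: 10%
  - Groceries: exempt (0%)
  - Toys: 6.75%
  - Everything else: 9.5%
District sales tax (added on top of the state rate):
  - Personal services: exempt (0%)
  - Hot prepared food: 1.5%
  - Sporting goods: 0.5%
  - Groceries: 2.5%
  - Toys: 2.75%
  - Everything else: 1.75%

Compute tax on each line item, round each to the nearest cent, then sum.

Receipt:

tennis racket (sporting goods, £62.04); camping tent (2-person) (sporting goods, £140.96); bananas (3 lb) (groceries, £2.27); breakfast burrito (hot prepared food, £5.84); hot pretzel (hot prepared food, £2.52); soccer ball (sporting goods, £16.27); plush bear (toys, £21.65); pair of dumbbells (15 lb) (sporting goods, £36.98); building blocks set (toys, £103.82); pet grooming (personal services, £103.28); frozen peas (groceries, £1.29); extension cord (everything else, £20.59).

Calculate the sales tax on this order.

£49.06

Tennis racket £62.04: sporting goods → 10% + 0.5% district = 10.5% → £6.51
Camping tent (2-person) £140.96: sporting goods → 10% + 0.5% district = 10.5% → £14.80
Bananas (3 lb) £2.27: groceries → 0% + 2.5% district = 2.5% → £0.06
Breakfast burrito £5.84: hot prepared food → 8.75% + 1.5% district = 10.25% → £0.60
Hot pretzel £2.52: hot prepared food → 8.75% + 1.5% district = 10.25% → £0.26
Soccer ball £16.27: sporting goods → 10% + 0.5% district = 10.5% → £1.71
Plush bear £21.65: toys → 6.75% + 2.75% district = 9.5% → £2.06
Pair of dumbbells (15 lb) £36.98: sporting goods → 10% + 0.5% district = 10.5% → £3.88
Building blocks set £103.82: toys → 6.75% + 2.75% district = 9.5% → £9.86
Pet grooming £103.28: personal services → 6.75% + 0% district = 6.75% → £6.97
Frozen peas £1.29: groceries → 0% + 2.5% district = 2.5% → £0.03
Extension cord £20.59: everything else → 9.5% + 1.75% district = 11.25% → £2.32
Total tax = £6.51 + £14.80 + £0.06 + £0.60 + £0.26 + £1.71 + £2.06 + £3.88 + £9.86 + £6.97 + £0.03 + £2.32 = £49.06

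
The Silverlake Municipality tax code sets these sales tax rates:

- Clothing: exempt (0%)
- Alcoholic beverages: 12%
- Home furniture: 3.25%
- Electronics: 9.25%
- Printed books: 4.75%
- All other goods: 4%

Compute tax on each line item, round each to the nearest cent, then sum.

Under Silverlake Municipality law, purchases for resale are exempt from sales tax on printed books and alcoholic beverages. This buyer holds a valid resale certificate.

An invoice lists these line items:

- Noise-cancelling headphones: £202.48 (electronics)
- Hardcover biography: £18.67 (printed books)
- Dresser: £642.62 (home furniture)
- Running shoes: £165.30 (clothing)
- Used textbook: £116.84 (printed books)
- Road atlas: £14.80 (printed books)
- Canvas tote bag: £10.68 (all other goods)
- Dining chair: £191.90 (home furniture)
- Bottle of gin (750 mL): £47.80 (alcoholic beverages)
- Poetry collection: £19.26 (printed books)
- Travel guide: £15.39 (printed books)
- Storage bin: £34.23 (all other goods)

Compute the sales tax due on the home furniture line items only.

£27.13

Dresser £642.62: home furniture → 3.25% → £20.89
Dining chair £191.90: home furniture → 3.25% → £6.24
Tax on home furniture = £20.89 + £6.24 = £27.13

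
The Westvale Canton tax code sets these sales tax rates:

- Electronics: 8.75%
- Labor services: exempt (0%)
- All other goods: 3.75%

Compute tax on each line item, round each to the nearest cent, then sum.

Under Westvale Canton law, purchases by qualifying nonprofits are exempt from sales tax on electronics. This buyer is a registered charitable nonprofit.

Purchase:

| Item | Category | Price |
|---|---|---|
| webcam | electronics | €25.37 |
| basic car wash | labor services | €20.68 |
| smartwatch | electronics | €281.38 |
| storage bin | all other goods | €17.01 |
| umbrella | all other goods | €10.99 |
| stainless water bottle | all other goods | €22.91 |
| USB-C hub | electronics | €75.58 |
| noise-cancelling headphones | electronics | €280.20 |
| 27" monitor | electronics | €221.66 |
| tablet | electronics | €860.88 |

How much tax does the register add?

Webcam €25.37: electronics, buyer-exempt → 0% → €0.00
Basic car wash €20.68: labor services → 0% → €0.00
Smartwatch €281.38: electronics, buyer-exempt → 0% → €0.00
Storage bin €17.01: all other goods → 3.75% → €0.64
Umbrella €10.99: all other goods → 3.75% → €0.41
Stainless water bottle €22.91: all other goods → 3.75% → €0.86
USB-C hub €75.58: electronics, buyer-exempt → 0% → €0.00
Noise-cancelling headphones €280.20: electronics, buyer-exempt → 0% → €0.00
27" monitor €221.66: electronics, buyer-exempt → 0% → €0.00
Tablet €860.88: electronics, buyer-exempt → 0% → €0.00
Total tax = €0.64 + €0.41 + €0.86 = €1.91

€1.91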